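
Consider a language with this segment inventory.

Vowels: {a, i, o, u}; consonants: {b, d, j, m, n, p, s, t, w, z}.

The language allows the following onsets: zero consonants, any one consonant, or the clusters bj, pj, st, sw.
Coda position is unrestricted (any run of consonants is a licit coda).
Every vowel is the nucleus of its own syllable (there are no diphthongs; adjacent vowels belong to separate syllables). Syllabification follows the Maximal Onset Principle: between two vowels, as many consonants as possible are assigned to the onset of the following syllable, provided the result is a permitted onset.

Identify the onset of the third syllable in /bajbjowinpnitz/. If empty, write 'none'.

w

Vowels present: a, o, i, i; each is a nucleus, giving 4 syllables.
σ1/σ2 boundary: cluster /jbj/ — the longest permitted-onset suffix is /bj/; onset = /bj/, preceding coda = /j/.
σ2/σ3 boundary: /w/ → onset of the next syllable (single consonants are always licit onsets).
σ3/σ4 boundary: cluster /npn/ — the longest permitted-onset suffix is /n/; onset = /n/, preceding coda = /np/.
Result: baj.bjo.winp.nitz.
Syllable 3 is /winp/: onset /w/, nucleus /i/, coda /np/.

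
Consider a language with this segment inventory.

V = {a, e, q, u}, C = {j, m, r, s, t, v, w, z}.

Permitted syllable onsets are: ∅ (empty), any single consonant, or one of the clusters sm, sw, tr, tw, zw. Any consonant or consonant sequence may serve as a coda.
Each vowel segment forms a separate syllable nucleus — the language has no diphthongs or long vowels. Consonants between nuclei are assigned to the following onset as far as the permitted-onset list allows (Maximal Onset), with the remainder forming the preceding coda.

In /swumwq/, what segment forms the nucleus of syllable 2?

q

Nuclei (vowels): u, q → 2 syllables.
The second nucleus (vowel 2 from the left) is /q/.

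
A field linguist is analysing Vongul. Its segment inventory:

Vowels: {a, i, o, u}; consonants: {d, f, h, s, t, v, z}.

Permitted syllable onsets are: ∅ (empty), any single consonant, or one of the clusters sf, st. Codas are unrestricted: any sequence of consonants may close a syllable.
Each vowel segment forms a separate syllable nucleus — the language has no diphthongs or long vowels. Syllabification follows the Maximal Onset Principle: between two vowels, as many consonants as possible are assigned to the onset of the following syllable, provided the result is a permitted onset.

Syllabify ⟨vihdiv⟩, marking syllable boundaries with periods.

The vowels are i, i — 2 nuclei, so 2 syllables.
Between /i/ (V1) and /i/ (V2): /hd/ splits as /h/ + /d/ (/d/ is the longest suffix that is a licit onset).

vih.div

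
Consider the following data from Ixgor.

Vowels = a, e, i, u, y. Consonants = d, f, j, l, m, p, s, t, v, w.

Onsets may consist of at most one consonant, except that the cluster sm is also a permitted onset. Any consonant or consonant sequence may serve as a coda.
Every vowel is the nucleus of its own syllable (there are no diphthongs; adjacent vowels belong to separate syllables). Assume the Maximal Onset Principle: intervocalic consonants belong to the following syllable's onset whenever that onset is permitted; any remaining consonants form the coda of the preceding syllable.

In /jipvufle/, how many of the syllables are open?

1

Nuclei (vowels): i, u, e → 3 syllables.
σ1/σ2 boundary: /pv/ — longest licit onset from the right is /v/, leaving /p/ as coda.
σ2/σ3 boundary: cluster /fl/ — the longest permitted-onset suffix is /l/; onset = /l/, preceding coda = /f/.
Putting it together: jip.vuf.le.
Classifying each syllable: /jip/ (closed), /vuf/ (closed), /le/ (open).
Open syllables: 1.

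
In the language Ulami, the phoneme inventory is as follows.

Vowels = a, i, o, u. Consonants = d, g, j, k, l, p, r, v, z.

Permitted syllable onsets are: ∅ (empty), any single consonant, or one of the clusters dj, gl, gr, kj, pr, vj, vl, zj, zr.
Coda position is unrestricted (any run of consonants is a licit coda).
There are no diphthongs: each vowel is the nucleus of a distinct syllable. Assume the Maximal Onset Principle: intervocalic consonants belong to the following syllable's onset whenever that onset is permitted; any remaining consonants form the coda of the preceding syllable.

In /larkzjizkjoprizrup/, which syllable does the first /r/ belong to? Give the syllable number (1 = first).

1

Nuclei (vowels): a, i, o, i, u → 5 syllables.
Between /a/ (V1) and /i/ (V2): cluster /rkzj/ — the longest permitted-onset suffix is /zj/; onset = /zj/, preceding coda = /rk/.
Between /i/ (V2) and /o/ (V3): cluster /zkj/ — the longest permitted-onset suffix is /kj/; onset = /kj/, preceding coda = /z/.
Between /o/ (V3) and /i/ (V4): cluster /pr/ — /pr/ is itself a permitted onset, so the whole cluster goes right; preceding coda = ∅.
Between /i/ (V4) and /u/ (V5): cluster /zr/ — /zr/ is itself a permitted onset, so the whole cluster goes right; preceding coda = ∅.
Result: lark.zjiz.kjo.pri.zrup.
The first /r/ is in the coda of syllable 1 (/lark/).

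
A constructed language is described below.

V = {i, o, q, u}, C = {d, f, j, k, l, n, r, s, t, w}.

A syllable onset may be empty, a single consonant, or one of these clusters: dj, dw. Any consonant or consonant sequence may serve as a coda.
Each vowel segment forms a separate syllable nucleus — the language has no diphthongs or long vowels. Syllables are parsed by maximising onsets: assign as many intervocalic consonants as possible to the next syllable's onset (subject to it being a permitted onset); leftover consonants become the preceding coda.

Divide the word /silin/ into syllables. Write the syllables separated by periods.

si.lin

The vowels are i, i — 2 nuclei, so 2 syllables.
V1 /i/ – V2 /i/: just /l/ — single C goes to the following onset.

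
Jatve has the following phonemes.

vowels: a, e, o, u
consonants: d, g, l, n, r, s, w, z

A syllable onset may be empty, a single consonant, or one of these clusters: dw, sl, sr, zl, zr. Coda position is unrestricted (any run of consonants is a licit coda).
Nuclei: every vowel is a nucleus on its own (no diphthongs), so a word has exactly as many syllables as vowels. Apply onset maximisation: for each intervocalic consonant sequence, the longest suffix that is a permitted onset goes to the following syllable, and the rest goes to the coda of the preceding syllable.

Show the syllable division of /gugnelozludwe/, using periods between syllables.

Vowels present: u, e, o, u, e; each is a nucleus, giving 5 syllables.
V1 /u/ – V2 /e/: cluster /gn/ — the longest permitted-onset suffix is /n/; onset = /n/, preceding coda = /g/.
V2 /e/ – V3 /o/: /l/ → onset of the next syllable (single consonants are always licit onsets).
V3 /o/ – V4 /u/: /zl/ is a licit onset in full, so it all attaches to the next syllable.
V4 /u/ – V5 /e/: /dw/ — entire cluster is a permitted onset → onset /dw/, coda ∅.

gug.ne.lo.zlu.dwe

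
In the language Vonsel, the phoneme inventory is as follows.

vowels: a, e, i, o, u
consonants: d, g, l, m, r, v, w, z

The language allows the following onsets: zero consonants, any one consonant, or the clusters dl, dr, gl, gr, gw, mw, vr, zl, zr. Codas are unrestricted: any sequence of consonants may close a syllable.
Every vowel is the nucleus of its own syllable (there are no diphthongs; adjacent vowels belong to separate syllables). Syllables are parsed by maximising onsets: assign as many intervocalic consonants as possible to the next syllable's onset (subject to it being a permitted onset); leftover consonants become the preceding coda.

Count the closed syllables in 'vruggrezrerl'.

The vowels are u, e, e — 3 nuclei, so 3 syllables.
Between /u/ (V1) and /e/ (V2): /ggr/ — longest licit onset from the right is /gr/, leaving /g/ as coda.
Between /e/ (V2) and /e/ (V3): /zr/ is a licit onset in full, so it all attaches to the next syllable.
Putting it together: vrug.gre.zrerl.
Classifying each syllable: /vrug/ (closed), /gre/ (open), /zrerl/ (closed).
Closed syllables: 2.

2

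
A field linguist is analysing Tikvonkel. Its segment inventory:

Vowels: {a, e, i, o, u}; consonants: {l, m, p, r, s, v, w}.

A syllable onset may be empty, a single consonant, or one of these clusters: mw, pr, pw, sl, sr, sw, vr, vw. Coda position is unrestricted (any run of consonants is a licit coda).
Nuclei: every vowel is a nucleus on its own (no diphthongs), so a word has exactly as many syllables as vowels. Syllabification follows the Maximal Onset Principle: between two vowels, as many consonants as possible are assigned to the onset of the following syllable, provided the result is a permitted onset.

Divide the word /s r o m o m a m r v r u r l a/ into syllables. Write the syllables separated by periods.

Vowels present: o, o, a, u, a; each is a nucleus, giving 5 syllables.
σ1/σ2 boundary: /m/ → onset of the next syllable (single consonants are always licit onsets).
σ2/σ3 boundary: /m/ → onset of the next syllable (single consonants are always licit onsets).
σ3/σ4 boundary: /mrvr/; trying suffixes from longest down, /vr/ is the first permitted one, so coda /mr/ | onset /vr/.
σ4/σ5 boundary: /rl/ — longest licit onset from the right is /l/, leaving /r/ as coda.

sro.mo.mamr.vrur.la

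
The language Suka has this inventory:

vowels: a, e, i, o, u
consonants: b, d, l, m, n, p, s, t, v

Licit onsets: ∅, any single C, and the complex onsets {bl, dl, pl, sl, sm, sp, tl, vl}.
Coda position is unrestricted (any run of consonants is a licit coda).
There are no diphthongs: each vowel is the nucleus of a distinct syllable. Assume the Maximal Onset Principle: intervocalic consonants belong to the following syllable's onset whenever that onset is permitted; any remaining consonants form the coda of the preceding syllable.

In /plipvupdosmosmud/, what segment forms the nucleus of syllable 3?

The vowels are i, u, o, o, u — 5 nuclei, so 5 syllables.
The third nucleus (vowel 3 from the left) is /o/.

o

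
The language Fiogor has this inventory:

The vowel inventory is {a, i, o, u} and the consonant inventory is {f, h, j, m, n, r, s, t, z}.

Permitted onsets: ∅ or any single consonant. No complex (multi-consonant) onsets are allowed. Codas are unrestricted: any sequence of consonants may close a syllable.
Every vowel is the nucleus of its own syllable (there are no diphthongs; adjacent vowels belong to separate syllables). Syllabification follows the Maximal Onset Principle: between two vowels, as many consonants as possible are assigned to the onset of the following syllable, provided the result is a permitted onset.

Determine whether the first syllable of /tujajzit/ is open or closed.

open

Vowels present: u, a, i; each is a nucleus, giving 3 syllables.
V1 /u/ – V2 /a/: /j/ is a single consonant, so it becomes the next onset.
V2 /a/ – V3 /i/: /jz/ — longest licit onset from the right is /z/, leaving /j/ as coda.
Syllabification: tu.jaj.zit.
Syllable 1 is /tu/; it ends in its nucleus with no coda, so it is open.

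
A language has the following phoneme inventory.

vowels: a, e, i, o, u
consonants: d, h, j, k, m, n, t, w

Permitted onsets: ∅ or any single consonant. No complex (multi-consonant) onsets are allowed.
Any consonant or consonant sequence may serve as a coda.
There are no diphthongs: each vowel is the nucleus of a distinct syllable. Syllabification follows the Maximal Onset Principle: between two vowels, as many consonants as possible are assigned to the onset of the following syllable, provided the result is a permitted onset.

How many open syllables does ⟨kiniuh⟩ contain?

2

The vowels are i, i, u — 3 nuclei, so 3 syllables.
V1 /i/ – V2 /i/: just /n/ — single C goes to the following onset.
V2 /i/ – V3 /u/: nothing intervenes; syllable break is V.V.
Putting it together: ki.ni.uh.
Classifying each syllable: /ki/ (open), /ni/ (open), /uh/ (closed).
Open syllables: 2.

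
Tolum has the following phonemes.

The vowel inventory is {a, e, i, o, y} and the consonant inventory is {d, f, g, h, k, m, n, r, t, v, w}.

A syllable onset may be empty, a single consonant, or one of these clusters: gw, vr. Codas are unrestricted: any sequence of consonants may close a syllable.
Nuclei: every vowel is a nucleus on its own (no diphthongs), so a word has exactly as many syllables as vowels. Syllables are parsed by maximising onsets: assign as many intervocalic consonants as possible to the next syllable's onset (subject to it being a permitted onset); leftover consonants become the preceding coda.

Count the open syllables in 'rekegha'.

The vowels are e, e, a — 3 nuclei, so 3 syllables.
V1 /e/ – V2 /e/: just /k/ — single C goes to the following onset.
V2 /e/ – V3 /a/: /gh/ splits as /g/ + /h/ (/h/ is the longest suffix that is a licit onset).
Putting it together: re.keg.ha.
Classifying each syllable: /re/ (open), /keg/ (closed), /ha/ (open).
Open syllables: 2.

2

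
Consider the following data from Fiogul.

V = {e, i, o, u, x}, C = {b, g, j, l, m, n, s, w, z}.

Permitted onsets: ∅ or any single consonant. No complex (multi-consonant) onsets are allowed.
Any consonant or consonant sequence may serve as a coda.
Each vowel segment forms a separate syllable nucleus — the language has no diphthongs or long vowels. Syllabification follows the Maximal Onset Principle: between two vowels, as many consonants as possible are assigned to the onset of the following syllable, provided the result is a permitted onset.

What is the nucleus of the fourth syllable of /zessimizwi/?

i

The vowels are e, i, i, i — 4 nuclei, so 4 syllables.
The fourth nucleus (vowel 4 from the left) is /i/.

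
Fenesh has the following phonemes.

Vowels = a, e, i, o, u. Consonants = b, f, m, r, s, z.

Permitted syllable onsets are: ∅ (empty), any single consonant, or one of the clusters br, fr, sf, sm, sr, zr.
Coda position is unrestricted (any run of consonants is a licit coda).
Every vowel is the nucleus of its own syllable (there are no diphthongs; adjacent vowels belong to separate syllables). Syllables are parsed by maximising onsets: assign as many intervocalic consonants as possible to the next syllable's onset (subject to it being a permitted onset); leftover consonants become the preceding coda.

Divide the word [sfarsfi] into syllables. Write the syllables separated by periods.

sfar.sfi

Vowels present: a, i; each is a nucleus, giving 2 syllables.
σ1/σ2 boundary: /rsf/ — longest licit onset from the right is /sf/, leaving /r/ as coda.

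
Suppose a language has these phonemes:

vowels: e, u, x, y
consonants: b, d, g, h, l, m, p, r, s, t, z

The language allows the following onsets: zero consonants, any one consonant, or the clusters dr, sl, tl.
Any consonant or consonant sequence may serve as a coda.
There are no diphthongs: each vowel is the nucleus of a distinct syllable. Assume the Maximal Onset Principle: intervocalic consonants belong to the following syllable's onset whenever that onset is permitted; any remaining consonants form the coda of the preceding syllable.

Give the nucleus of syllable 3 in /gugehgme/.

Vowels present: u, e, e; each is a nucleus, giving 3 syllables.
The third nucleus (vowel 3 from the left) is /e/.

e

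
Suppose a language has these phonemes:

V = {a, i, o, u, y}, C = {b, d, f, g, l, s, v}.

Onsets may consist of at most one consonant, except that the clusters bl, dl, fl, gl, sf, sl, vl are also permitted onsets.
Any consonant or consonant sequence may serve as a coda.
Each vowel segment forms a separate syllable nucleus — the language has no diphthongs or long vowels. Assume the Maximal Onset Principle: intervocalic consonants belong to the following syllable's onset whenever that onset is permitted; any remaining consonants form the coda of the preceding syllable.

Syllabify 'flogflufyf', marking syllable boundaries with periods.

The vowels are o, u, y — 3 nuclei, so 3 syllables.
V1 /o/ – V2 /u/: /gfl/ — longest licit onset from the right is /fl/, leaving /g/ as coda.
V2 /u/ – V3 /y/: /f/ is a single consonant, so it becomes the next onset.

flog.flu.fyf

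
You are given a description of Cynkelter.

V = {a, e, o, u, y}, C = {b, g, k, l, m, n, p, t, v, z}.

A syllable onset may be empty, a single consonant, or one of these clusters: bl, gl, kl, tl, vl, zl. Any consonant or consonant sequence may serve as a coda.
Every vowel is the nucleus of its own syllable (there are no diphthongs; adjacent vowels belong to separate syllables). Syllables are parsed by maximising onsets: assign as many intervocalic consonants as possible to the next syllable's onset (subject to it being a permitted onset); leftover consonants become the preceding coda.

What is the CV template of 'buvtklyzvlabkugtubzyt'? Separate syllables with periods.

Vowels present: u, y, a, u, u, y; each is a nucleus, giving 6 syllables.
V1 /u/ – V2 /y/: /vtkl/; trying suffixes from longest down, /kl/ is the first permitted one, so coda /vt/ | onset /kl/.
V2 /y/ – V3 /a/: /zvl/ — longest licit onset from the right is /vl/, leaving /z/ as coda.
V3 /a/ – V4 /u/: /bk/ splits as /b/ + /k/ (/k/ is the longest suffix that is a licit onset).
V4 /u/ – V5 /u/: /gt/ splits as /g/ + /t/ (/t/ is the longest suffix that is a licit onset).
V5 /u/ – V6 /y/: cluster /bz/ — the longest permitted-onset suffix is /z/; onset = /z/, preceding coda = /b/.
Putting it together: buvt.klyz.vlab.kug.tub.zyt.
Mapping each syllable to C/V: /buvt/ → CVCC, /klyz/ → CCVC, /vlab/ → CCVC, /kug/ → CVC, /tub/ → CVC, /zyt/ → CVC.

CVCC.CCVC.CCVC.CVC.CVC.CVC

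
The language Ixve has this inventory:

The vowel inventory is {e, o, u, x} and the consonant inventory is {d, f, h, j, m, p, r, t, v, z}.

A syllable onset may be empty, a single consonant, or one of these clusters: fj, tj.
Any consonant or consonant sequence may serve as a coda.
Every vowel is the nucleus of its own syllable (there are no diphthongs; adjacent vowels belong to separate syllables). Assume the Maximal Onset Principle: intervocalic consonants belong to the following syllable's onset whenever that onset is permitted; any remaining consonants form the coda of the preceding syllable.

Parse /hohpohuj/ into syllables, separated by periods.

Nuclei (vowels): o, o, u → 3 syllables.
/o…o/ gap (V1→V2): /hp/ — longest licit onset from the right is /p/, leaving /h/ as coda.
/o…u/ gap (V2→V3): /h/ → onset of the next syllable (single consonants are always licit onsets).

hoh.po.huj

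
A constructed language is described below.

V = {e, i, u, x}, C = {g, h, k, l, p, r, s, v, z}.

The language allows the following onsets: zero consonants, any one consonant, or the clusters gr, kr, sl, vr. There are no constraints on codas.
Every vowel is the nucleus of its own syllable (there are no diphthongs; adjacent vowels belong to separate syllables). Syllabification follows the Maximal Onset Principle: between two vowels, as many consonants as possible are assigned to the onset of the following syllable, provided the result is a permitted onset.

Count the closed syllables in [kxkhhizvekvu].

The vowels are x, i, e, u — 4 nuclei, so 4 syllables.
V1 /x/ – V2 /i/: /khh/ splits as /kh/ + /h/ (/h/ is the longest suffix that is a licit onset).
V2 /i/ – V3 /e/: /zv/; trying suffixes from longest down, /v/ is the first permitted one, so coda /z/ | onset /v/.
V3 /e/ – V4 /u/: cluster /kv/ — the longest permitted-onset suffix is /v/; onset = /v/, preceding coda = /k/.
So the parse is kxkh.hiz.vek.vu.
Classifying each syllable: /kxkh/ (closed), /hiz/ (closed), /vek/ (closed), /vu/ (open).
Closed syllables: 3.

3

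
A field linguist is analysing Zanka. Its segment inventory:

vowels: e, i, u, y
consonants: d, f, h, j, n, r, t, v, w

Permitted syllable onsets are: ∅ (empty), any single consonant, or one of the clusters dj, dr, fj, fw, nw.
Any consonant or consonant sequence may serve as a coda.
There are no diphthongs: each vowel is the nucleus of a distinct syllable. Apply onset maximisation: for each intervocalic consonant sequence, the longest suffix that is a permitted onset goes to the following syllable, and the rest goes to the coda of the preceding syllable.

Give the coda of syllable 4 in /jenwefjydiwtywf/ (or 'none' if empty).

w

Vowels present: e, e, y, i, y; each is a nucleus, giving 5 syllables.
/e…e/ gap (V1→V2): /nw/ — entire cluster is a permitted onset → onset /nw/, coda ∅.
/e…y/ gap (V2→V3): /fj/ is a licit onset in full, so it all attaches to the next syllable.
/y…i/ gap (V3→V4): just /d/ — single C goes to the following onset.
/i…y/ gap (V4→V5): /wt/ — longest licit onset from the right is /t/, leaving /w/ as coda.
Result: je.nwe.fjy.diw.tywf.
Syllable 4 is /diw/: onset /d/, nucleus /i/, coda /w/.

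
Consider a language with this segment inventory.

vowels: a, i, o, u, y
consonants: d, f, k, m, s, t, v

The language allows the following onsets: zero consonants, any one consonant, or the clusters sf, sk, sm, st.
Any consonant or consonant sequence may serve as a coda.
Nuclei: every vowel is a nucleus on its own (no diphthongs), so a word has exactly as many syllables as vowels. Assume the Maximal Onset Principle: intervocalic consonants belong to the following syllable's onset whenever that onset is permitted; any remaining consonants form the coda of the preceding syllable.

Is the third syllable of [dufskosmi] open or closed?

Vowels present: u, o, i; each is a nucleus, giving 3 syllables.
σ1/σ2 boundary: /fsk/ — longest licit onset from the right is /sk/, leaving /f/ as coda.
σ2/σ3 boundary: /sm/ — entire cluster is a permitted onset → onset /sm/, coda ∅.
Putting it together: duf.sko.smi.
Syllable 3 is /smi/; it ends in its nucleus with no coda, so it is open.

open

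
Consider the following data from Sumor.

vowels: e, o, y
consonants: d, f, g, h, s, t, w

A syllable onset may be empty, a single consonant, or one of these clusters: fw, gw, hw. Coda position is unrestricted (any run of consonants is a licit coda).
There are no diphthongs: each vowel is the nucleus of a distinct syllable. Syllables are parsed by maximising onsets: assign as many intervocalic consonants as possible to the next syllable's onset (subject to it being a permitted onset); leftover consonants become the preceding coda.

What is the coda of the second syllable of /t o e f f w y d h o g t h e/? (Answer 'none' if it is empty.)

The vowels are o, e, y, o, e — 5 nuclei, so 5 syllables.
/o…e/ gap (V1→V2): hiatus — the boundary sits between the two vowels.
/e…y/ gap (V2→V3): /ffw/ — longest licit onset from the right is /fw/, leaving /f/ as coda.
/y…o/ gap (V3→V4): /dh/ — longest licit onset from the right is /h/, leaving /d/ as coda.
/o…e/ gap (V4→V5): cluster /gth/ — the longest permitted-onset suffix is /h/; onset = /h/, preceding coda = /gt/.
Result: to.ef.fwyd.hogt.he.
Syllable 2 is /ef/: onset ∅, nucleus /e/, coda /f/.

f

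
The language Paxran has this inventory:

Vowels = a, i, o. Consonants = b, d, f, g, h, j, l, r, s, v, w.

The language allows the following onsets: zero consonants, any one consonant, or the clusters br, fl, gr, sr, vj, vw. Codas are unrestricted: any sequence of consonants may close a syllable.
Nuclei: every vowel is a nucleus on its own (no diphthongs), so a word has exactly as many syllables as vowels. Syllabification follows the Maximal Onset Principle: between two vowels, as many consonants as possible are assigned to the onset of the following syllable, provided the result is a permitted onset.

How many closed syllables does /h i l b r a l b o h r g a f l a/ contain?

The vowels are i, a, o, a, a — 5 nuclei, so 5 syllables.
/i…a/ gap (V1→V2): /lbr/; trying suffixes from longest down, /br/ is the first permitted one, so coda /l/ | onset /br/.
/a…o/ gap (V2→V3): /lb/ splits as /l/ + /b/ (/b/ is the longest suffix that is a licit onset).
/o…a/ gap (V3→V4): /hrg/ splits as /hr/ + /g/ (/g/ is the longest suffix that is a licit onset).
/a…a/ gap (V4→V5): /fl/ — entire cluster is a permitted onset → onset /fl/, coda ∅.
Syllabification: hil.bral.bohr.ga.fla.
Classifying each syllable: /hil/ (closed), /bral/ (closed), /bohr/ (closed), /ga/ (open), /fla/ (open).
Closed syllables: 3.

3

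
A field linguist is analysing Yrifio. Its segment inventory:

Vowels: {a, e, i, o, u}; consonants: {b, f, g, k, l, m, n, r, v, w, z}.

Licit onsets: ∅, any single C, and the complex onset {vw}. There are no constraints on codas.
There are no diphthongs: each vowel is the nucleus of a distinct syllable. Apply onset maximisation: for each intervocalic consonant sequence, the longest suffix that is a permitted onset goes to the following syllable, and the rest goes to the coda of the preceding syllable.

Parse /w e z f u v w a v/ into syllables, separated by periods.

wez.fu.vwav

The vowels are e, u, a — 3 nuclei, so 3 syllables.
/e…u/ gap (V1→V2): /zf/; trying suffixes from longest down, /f/ is the first permitted one, so coda /z/ | onset /f/.
/u…a/ gap (V2→V3): /vw/ — entire cluster is a permitted onset → onset /vw/, coda ∅.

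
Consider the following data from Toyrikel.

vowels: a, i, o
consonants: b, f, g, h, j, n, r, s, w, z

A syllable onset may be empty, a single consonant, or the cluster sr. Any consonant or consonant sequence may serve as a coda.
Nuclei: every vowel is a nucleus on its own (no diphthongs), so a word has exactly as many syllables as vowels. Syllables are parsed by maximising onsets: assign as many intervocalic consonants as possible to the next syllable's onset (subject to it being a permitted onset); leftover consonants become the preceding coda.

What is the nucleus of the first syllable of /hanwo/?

Vowels present: a, o; each is a nucleus, giving 2 syllables.
The first nucleus (vowel 1 from the left) is /a/.

a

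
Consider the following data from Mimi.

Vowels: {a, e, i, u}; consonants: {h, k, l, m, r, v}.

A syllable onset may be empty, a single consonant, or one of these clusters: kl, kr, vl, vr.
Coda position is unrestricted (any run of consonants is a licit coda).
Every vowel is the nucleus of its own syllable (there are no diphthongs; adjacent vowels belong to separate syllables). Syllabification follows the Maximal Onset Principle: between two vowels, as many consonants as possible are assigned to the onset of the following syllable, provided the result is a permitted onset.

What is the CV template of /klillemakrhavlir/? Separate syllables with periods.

The vowels are i, e, a, a, i — 5 nuclei, so 5 syllables.
σ1/σ2 boundary: /ll/; trying suffixes from longest down, /l/ is the first permitted one, so coda /l/ | onset /l/.
σ2/σ3 boundary: /m/ is a single consonant, so it becomes the next onset.
σ3/σ4 boundary: /krh/; trying suffixes from longest down, /h/ is the first permitted one, so coda /kr/ | onset /h/.
σ4/σ5 boundary: /vl/ is a licit onset in full, so it all attaches to the next syllable.
So the parse is klil.le.makr.ha.vlir.
Mapping each syllable to C/V: /klil/ → CCVC, /le/ → CV, /makr/ → CVCC, /ha/ → CV, /vlir/ → CCVC.

CCVC.CV.CVCC.CV.CCVC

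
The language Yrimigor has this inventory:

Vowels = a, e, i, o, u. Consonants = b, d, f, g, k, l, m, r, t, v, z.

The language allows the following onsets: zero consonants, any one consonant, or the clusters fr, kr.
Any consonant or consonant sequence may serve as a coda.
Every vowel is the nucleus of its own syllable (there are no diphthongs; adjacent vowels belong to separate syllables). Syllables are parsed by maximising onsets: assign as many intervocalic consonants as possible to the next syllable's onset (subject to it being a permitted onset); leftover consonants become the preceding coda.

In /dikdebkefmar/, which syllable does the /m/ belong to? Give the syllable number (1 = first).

The vowels are i, e, e, a — 4 nuclei, so 4 syllables.
/i…e/ gap (V1→V2): /kd/; trying suffixes from longest down, /d/ is the first permitted one, so coda /k/ | onset /d/.
/e…e/ gap (V2→V3): /bk/ splits as /b/ + /k/ (/k/ is the longest suffix that is a licit onset).
/e…a/ gap (V3→V4): /fm/ splits as /f/ + /m/ (/m/ is the longest suffix that is a licit onset).
Syllabification: dik.deb.kef.mar.
The /m/ is in the onset of syllable 4 (/mar/).

4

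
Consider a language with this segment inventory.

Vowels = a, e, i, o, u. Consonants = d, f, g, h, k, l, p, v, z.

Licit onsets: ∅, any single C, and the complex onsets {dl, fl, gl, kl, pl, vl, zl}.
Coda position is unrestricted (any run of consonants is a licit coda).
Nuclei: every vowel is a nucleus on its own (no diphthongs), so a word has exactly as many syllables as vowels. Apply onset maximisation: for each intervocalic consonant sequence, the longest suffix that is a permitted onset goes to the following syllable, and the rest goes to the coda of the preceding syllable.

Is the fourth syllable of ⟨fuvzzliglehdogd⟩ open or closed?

closed

The vowels are u, i, e, o — 4 nuclei, so 4 syllables.
σ1/σ2 boundary: cluster /vzzl/ — the longest permitted-onset suffix is /zl/; onset = /zl/, preceding coda = /vz/.
σ2/σ3 boundary: /gl/ — entire cluster is a permitted onset → onset /gl/, coda ∅.
σ3/σ4 boundary: /hd/ splits as /h/ + /d/ (/d/ is the longest suffix that is a licit onset).
So the parse is fuvz.zli.gleh.dogd.
Syllable 4 is /dogd/ with coda /gd/, so it is closed.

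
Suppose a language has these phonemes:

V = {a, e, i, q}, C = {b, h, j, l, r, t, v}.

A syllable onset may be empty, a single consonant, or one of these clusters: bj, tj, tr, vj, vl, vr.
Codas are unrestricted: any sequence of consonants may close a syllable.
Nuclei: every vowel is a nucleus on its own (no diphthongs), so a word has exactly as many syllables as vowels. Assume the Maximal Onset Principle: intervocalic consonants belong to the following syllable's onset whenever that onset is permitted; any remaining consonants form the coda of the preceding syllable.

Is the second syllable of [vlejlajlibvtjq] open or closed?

Nuclei (vowels): e, a, i, q → 4 syllables.
Between /e/ (V1) and /a/ (V2): /jl/ — longest licit onset from the right is /l/, leaving /j/ as coda.
Between /a/ (V2) and /i/ (V3): /jl/; trying suffixes from longest down, /l/ is the first permitted one, so coda /j/ | onset /l/.
Between /i/ (V3) and /q/ (V4): /bvtj/ — longest licit onset from the right is /tj/, leaving /bv/ as coda.
Syllabification: vlej.laj.libv.tjq.
Syllable 2 is /laj/ with coda /j/, so it is closed.

closed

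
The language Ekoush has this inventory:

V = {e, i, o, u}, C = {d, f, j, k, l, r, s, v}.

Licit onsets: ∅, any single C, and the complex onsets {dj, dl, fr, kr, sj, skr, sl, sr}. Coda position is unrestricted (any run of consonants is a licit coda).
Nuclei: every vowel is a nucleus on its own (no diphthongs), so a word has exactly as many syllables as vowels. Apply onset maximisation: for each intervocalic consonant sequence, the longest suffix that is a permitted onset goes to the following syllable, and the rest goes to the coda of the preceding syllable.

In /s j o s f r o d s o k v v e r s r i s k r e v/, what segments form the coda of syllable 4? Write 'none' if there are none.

Vowels present: o, o, o, e, i, e; each is a nucleus, giving 6 syllables.
V1 /o/ – V2 /o/: /sfr/ — longest licit onset from the right is /fr/, leaving /s/ as coda.
V2 /o/ – V3 /o/: cluster /ds/ — the longest permitted-onset suffix is /s/; onset = /s/, preceding coda = /d/.
V3 /o/ – V4 /e/: /kvv/ splits as /kv/ + /v/ (/v/ is the longest suffix that is a licit onset).
V4 /e/ – V5 /i/: /rsr/ splits as /r/ + /sr/ (/sr/ is the longest suffix that is a licit onset).
V5 /i/ – V6 /e/: /skr/ is a licit onset in full, so it all attaches to the next syllable.
Result: sjos.frod.sokv.ver.sri.skrev.
Syllable 4 is /ver/: onset /v/, nucleus /e/, coda /r/.

r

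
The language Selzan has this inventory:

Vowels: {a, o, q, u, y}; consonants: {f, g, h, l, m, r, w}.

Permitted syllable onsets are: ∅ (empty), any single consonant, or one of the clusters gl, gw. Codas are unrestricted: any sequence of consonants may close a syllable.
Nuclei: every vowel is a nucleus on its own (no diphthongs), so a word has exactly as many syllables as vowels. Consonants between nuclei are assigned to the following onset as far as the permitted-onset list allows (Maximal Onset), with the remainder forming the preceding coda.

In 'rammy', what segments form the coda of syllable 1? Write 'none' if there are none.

m

Nuclei (vowels): a, y → 2 syllables.
V1 /a/ – V2 /y/: /mm/ splits as /m/ + /m/ (/m/ is the longest suffix that is a licit onset).
Putting it together: ram.my.
Syllable 1 is /ram/: onset /r/, nucleus /a/, coda /m/.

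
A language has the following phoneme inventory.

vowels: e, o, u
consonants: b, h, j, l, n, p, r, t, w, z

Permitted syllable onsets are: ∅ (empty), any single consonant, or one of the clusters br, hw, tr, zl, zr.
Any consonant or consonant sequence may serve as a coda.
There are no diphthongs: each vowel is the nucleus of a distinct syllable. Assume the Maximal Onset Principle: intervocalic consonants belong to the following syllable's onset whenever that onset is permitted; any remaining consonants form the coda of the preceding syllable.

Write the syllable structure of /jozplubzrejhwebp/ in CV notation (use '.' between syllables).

Vowels present: o, u, e, e; each is a nucleus, giving 4 syllables.
V1 /o/ – V2 /u/: /zpl/ splits as /zp/ + /l/ (/l/ is the longest suffix that is a licit onset).
V2 /u/ – V3 /e/: /bzr/; trying suffixes from longest down, /zr/ is the first permitted one, so coda /b/ | onset /zr/.
V3 /e/ – V4 /e/: /jhw/ — longest licit onset from the right is /hw/, leaving /j/ as coda.
Syllabification: jozp.lub.zrej.hwebp.
Mapping each syllable to C/V: /jozp/ → CVCC, /lub/ → CVC, /zrej/ → CCVC, /hwebp/ → CCVCC.

CVCC.CVC.CCVC.CCVCC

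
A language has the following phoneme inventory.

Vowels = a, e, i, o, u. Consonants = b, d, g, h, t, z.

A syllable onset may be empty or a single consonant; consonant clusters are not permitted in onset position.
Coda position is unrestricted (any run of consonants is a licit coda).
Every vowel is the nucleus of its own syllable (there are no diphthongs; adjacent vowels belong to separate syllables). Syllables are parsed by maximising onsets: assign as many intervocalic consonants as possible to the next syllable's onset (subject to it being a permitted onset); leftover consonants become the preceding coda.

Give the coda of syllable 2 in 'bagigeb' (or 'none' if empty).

Nuclei (vowels): a, i, e → 3 syllables.
/a…i/ gap (V1→V2): just /g/ — single C goes to the following onset.
/i…e/ gap (V2→V3): /g/ is a single consonant, so it becomes the next onset.
Putting it together: ba.gi.geb.
Syllable 2 is /gi/: onset /g/, nucleus /i/, coda ∅.

none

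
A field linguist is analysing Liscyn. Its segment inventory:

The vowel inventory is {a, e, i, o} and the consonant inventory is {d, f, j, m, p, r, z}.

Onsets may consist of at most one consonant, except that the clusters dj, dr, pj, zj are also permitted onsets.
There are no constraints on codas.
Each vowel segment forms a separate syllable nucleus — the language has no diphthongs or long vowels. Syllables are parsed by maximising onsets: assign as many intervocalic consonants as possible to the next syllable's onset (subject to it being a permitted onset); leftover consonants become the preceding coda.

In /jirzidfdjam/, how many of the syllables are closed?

The vowels are i, i, a — 3 nuclei, so 3 syllables.
Between /i/ (V1) and /i/ (V2): /rz/ — longest licit onset from the right is /z/, leaving /r/ as coda.
Between /i/ (V2) and /a/ (V3): /dfdj/; trying suffixes from longest down, /dj/ is the first permitted one, so coda /df/ | onset /dj/.
Syllabification: jir.zidf.djam.
Classifying each syllable: /jir/ (closed), /zidf/ (closed), /djam/ (closed).
Closed syllables: 3.

3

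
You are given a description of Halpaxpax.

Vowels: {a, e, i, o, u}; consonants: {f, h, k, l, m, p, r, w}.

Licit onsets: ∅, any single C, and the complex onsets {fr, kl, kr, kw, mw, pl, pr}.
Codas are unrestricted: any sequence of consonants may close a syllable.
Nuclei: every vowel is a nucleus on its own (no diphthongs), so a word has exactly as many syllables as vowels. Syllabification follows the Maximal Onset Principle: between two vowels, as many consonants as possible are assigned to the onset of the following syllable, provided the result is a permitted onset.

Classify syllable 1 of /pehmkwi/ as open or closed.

closed

Nuclei (vowels): e, i → 2 syllables.
Between /e/ (V1) and /i/ (V2): /hmkw/; trying suffixes from longest down, /kw/ is the first permitted one, so coda /hm/ | onset /kw/.
So the parse is pehm.kwi.
Syllable 1 is /pehm/ with coda /hm/, so it is closed.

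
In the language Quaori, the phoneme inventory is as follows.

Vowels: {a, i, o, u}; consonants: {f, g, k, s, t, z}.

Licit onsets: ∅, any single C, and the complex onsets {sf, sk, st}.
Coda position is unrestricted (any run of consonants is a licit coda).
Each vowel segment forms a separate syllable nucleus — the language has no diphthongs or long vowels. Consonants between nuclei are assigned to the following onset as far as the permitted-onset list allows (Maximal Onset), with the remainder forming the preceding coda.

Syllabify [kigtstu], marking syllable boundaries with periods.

kigt.stu

Vowels present: i, u; each is a nucleus, giving 2 syllables.
/i…u/ gap (V1→V2): /gtst/; trying suffixes from longest down, /st/ is the first permitted one, so coda /gt/ | onset /st/.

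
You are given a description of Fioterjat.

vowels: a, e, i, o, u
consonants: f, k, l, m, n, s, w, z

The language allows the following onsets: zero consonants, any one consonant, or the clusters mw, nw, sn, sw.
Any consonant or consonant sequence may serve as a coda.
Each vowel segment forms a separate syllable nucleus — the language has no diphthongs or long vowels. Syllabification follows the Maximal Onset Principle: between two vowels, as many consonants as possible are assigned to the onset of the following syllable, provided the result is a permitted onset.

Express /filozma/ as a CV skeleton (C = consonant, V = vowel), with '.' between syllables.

CV.CVC.CV

Nuclei (vowels): i, o, a → 3 syllables.
σ1/σ2 boundary: just /l/ — single C goes to the following onset.
σ2/σ3 boundary: cluster /zm/ — the longest permitted-onset suffix is /m/; onset = /m/, preceding coda = /z/.
Result: fi.loz.ma.
Mapping each syllable to C/V: /fi/ → CV, /loz/ → CVC, /ma/ → CV.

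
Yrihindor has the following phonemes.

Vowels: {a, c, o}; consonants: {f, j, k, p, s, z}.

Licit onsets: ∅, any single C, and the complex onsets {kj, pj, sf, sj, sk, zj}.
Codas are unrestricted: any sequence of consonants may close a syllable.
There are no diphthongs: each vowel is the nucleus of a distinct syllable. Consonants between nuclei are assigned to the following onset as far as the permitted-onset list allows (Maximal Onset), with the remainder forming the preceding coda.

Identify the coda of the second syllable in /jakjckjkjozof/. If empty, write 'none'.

kj

The vowels are a, c, o, o — 4 nuclei, so 4 syllables.
V1 /a/ – V2 /c/: cluster /kj/ — /kj/ is itself a permitted onset, so the whole cluster goes right; preceding coda = ∅.
V2 /c/ – V3 /o/: /kjkj/; trying suffixes from longest down, /kj/ is the first permitted one, so coda /kj/ | onset /kj/.
V3 /o/ – V4 /o/: /z/ → onset of the next syllable (single consonants are always licit onsets).
Syllabification: ja.kjckj.kjo.zof.
Syllable 2 is /kjckj/: onset /kj/, nucleus /c/, coda /kj/.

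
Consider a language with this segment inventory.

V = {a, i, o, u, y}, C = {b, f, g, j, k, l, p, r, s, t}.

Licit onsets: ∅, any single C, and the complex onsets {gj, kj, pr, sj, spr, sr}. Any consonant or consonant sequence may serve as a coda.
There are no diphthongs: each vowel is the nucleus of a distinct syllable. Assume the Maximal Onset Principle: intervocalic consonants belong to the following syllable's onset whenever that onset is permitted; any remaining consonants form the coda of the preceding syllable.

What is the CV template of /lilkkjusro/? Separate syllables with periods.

CVCC.CCV.CCV

Nuclei (vowels): i, u, o → 3 syllables.
V1 /i/ – V2 /u/: /lkkj/ — longest licit onset from the right is /kj/, leaving /lk/ as coda.
V2 /u/ – V3 /o/: /sr/ is a licit onset in full, so it all attaches to the next syllable.
Result: lilk.kju.sro.
Mapping each syllable to C/V: /lilk/ → CVCC, /kju/ → CCV, /sro/ → CCV.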